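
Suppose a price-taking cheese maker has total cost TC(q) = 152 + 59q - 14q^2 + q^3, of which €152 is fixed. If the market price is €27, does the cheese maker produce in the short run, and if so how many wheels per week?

From TC, MC = TC'(q) = 59 - 28q + 3q^2 and AVC = VC/q = 59 - 14q + q^2.
AVC is minimized where dAVC/dq = -14 + 2q = 0, at q = 7; min AVC = 59 - 14·7 + 7^2 = €10.
Because €27 ≥ €10, revenue can cover variable cost; the firm operates.
Set P = MC: 27 = 59 - 28q + 3q^2 → 32 - 28q + 3q^2 = 0. The roots are q = 4/3 and q = 8; the profit-maximizing output is on the rising part of MC, so q* = 8.
Check: AVC at q = 8 is €11 ≤ P, so revenue covers variable cost.
Profit = P·q − TC = 27·8 − 240 = -€24, a loss, but smaller than the €152 fixed cost the firm would lose by shutting down.

Produce at q = 8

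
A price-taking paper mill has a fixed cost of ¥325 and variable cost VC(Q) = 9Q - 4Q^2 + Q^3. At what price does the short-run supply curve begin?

Short-run supply begins at min AVC. From VC = 9Q - 4Q^2 + Q^3, AVC = 9 - 4Q + Q^2.
At the minimum of AVC, MC = AVC. MC = 9 - 8Q + 3Q^2; setting MC = AVC gives 2Q^2 - 4Q = 0, so Q = 2. min AVC = 5.
The firm shuts down for any P below ¥5.

¥5 per unit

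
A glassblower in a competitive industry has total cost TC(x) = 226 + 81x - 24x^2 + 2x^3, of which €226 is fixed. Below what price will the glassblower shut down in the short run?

€9 per unit

The shutdown price is the minimum of AVC. VC = 81x - 24x^2 + 2x^3, so AVC = 81 - 24x + 2x^2.
At the minimum of AVC, MC = AVC. MC = 81 - 48x + 6x^2; setting MC = AVC gives 4x^2 - 24x = 0, so x = 6. min AVC = 9.
So the shutdown price is €9.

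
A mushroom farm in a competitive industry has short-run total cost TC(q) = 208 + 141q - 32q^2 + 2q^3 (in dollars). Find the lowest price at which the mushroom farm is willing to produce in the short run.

Short-run supply begins at min AVC. From VC = 141q - 32q^2 + 2q^3, AVC = 141 - 32q + 2q^2.
At the minimum of AVC, MC = AVC. MC = 141 - 64q + 6q^2; setting MC = AVC gives 4q^2 - 32q = 0, so q = 8. min AVC = 13.
So the shutdown price is $13.

$13 per unit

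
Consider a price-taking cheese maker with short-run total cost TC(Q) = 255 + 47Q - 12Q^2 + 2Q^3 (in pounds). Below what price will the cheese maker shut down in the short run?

£29 per unit

The firm shuts down when price falls below the minimum of average variable cost. AVC = VC/Q = 47 - 12Q + 2Q^2.
At the minimum of AVC, MC = AVC. MC = 47 - 24Q + 6Q^2; setting MC = AVC gives 4Q^2 - 12Q = 0, so Q = 3. min AVC = 29.
The firm shuts down for any P below £29.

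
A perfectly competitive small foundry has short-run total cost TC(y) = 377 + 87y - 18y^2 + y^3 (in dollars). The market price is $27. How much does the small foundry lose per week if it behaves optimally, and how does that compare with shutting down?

Profit = -$177 at y = 10

AVC = 87 - 18y + y^2; min AVC = $6 at y = 9. Since P = $27 ≥ min AVC, the firm produces.
MC = 87 - 36y + 3y^2. Setting P = MC and taking the root on the rising branch gives y* = 10.
TR = 27·10 = 270. TC = 377 + 70 = 447. Profit = 270 − 447 = -$177.
Shutting down would mean losing the fixed cost of $377, so operating at a loss of $177 is better by $200.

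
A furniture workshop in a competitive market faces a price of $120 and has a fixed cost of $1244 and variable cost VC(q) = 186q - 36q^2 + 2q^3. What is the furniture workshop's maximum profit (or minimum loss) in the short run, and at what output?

AVC = 186 - 36q + 2q^2; min AVC = $24 at q = 9. Since P = $120 ≥ min AVC, the firm produces.
MC = 186 - 72q + 6q^2. Setting P = MC and taking the root on the rising branch gives q* = 11.
TR = 120·11 = 1320. TC = 1244 + 352 = 1596. Profit = 1320 − 1596 = -$276.
Shutting down would mean losing the fixed cost of $1244, so operating at a loss of $276 is better by $968.

Profit = -$276 at q = 11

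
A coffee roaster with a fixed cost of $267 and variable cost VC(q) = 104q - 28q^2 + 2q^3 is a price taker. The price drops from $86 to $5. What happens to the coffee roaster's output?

Output falls from 9 to 0 (the firm shuts down)

MC = 104 - 56q + 6q^2; the shutdown threshold is min AVC = $6 (at q = 7).
With P = $86 above the shutdown price, P = MC gives q = 9.
At P = $5 < min AVC = $6, price no longer covers variable cost at any output, so the firm shuts down: q = 0.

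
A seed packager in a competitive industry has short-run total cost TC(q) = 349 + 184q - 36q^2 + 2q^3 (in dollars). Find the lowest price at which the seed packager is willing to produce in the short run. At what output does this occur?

Short-run supply begins at min AVC. From VC = 184q - 36q^2 + 2q^3, AVC = 184 - 36q + 2q^2.
At the minimum of AVC, MC = AVC. MC = 184 - 72q + 6q^2; setting MC = AVC gives 4q^2 - 36q = 0, so q = 9. min AVC = 22.
For P < $22 the firm produces nothing.

$22 per unit, at q = 9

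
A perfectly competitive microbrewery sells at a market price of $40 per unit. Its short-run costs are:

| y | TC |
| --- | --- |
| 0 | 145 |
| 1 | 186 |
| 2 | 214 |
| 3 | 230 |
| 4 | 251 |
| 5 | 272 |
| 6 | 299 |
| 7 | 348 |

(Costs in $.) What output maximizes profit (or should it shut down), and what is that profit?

Tabulate TR − TC: y=0: -145; y=1: -146; y=2: -134; y=3: -110; y=4: -91; y=5: -72; y=6: -59; y=7: -68.
Profit is maximized at y = 6. AVC there is 154/6 = $25.67 ≤ P, so producing beats shutting down (which would give -$145).

y = 6; profit = -$59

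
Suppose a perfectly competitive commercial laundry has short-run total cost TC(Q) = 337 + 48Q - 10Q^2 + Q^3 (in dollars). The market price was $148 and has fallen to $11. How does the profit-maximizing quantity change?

AVC = 48 - 10Q + Q^2, minimized at Q = 5 where min AVC = $23. MC = 48 - 20Q + 3Q^2.
With P = $148 above the shutdown price, P = MC gives Q = 10.
At P = $11 < min AVC = $23, price no longer covers variable cost at any output, so the firm shuts down: Q = 0.

Output falls from 10 to 0 (the firm shuts down)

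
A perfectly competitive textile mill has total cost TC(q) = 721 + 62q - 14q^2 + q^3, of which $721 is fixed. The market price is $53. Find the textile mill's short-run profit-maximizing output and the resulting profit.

AVC = 62 - 14q + q^2 has its minimum $13 at q = 7; price $53 clears that bar, so the firm operates.
With MC = 62 - 28q + 3q^2, P = MC on the upward-sloping part at q* = 9.
TR = 53·9 = 477. TC = 721 + 153 = 874. Profit = 477 − 874 = -$397.
By producing, the firm covers all variable cost plus $324 of fixed cost; shutting down would lose the full $721.

Profit = -$397 at q = 9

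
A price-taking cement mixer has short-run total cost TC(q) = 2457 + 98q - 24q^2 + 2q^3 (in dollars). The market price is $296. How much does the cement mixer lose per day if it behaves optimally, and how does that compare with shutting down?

AVC = 98 - 24q + 2q^2; min AVC = $26 at q = 6. Since P = $296 ≥ min AVC, the firm produces.
With MC = 98 - 48q + 6q^2, P = MC on the upward-sloping part at q* = 11.
TR = 296·11 = 3256. TC = 2457 + 836 = 3293. Profit = 3256 − 3293 = -$37.
That loss of $37 beats the $2457 the firm would lose by shutting down; producing recovers $2420 of fixed cost.

Profit = -$37 at q = 11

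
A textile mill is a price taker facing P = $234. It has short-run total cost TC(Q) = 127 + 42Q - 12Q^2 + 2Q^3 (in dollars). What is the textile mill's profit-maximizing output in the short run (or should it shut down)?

Strip out fixed cost: VC = 42Q - 12Q^2 + 2Q^3. Then AVC = 42 - 12Q + 2Q^2 and MC = 42 - 24Q + 6Q^2.
The AVC parabola has its vertex at Q = 12/4 = 3, where AVC = 42 - 12·3 + 2·3^2 = $24.
P = $234 exceeds min AVC = $24, so the firm stays open.
P = MC gives -192 - 24Q + 6Q^2 = 0, with roots -4 and 8. Take the larger (rising MC): Q* = 8.
Check: AVC at Q = 8 is $74 ≤ P, so revenue covers variable cost.
Profit = P·Q − TC = 234·8 − 719 = $1153.

Produce at Q = 8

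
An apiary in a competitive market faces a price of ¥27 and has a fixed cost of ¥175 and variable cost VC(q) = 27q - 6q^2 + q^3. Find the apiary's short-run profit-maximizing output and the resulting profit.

AVC = 27 - 6q + q^2 has its minimum ¥18 at q = 3; price ¥27 clears that bar, so the firm operates.
MC = 27 - 12q + 3q^2. Setting P = MC and taking the root on the rising branch gives q* = 4.
TR = 27·4 = 108. TC = 175 + 76 = 251. Profit = 108 − 251 = -¥143.
Shutting down would mean losing the fixed cost of ¥175, so operating at a loss of ¥143 is better by ¥32.

Profit = -¥143 at q = 4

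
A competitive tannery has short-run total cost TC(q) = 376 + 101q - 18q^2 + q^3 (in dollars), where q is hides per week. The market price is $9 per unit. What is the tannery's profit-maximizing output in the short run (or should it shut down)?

Shut down

Variable cost is VC = 101q - 18q^2 + q^3, so AVC = VC/q = 101 - 18q + q^2 and MC = dTC/dq = 101 - 36q + 3q^2.
AVC is minimized where dAVC/dq = -18 + 2q = 0, at q = 9; min AVC = 101 - 18·9 + 9^2 = $20.
P = $9 lies below min AVC = $20; no output level covers variable cost.
Best response: produce nothing and absorb the $376 fixed cost.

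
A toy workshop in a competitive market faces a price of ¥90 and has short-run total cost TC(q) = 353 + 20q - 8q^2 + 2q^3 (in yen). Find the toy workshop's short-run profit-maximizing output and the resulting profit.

AVC = 20 - 8q + 2q^2 has its minimum ¥12 at q = 2; price ¥90 clears that bar, so the firm operates.
With MC = 20 - 16q + 6q^2, P = MC on the upward-sloping part at q* = 5.
TR = 90·5 = 450. TC = 353 + 150 = 503. Profit = 450 − 503 = -¥53.
By producing, the firm covers all variable cost plus ¥300 of fixed cost; shutting down would lose the full ¥353.

Profit = -¥53 at q = 5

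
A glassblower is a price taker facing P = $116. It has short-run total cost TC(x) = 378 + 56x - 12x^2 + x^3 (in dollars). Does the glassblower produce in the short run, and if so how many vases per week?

Variable cost is VC = 56x - 12x^2 + x^3, so AVC = VC/x = 56 - 12x + x^2 and MC = dTC/dx = 56 - 24x + 3x^2.
AVC hits its minimum where MC = AVC, at x = 6, giving min AVC = 56 - 12·6 + 6^2 = $20.
Since P = $116 ≥ min AVC = $20, price covers variable cost and the firm should produce.
Solving P = MC: -60 - 24x + 3x^2 = 0 ⇒ x = -2 or 10. On the upward-sloping branch, x* = 10.
Check: AVC at x = 10 is $36 ≤ P, so revenue covers variable cost.
Profit = P·x − TC = 116·10 − 738 = $422.

Produce at x = 10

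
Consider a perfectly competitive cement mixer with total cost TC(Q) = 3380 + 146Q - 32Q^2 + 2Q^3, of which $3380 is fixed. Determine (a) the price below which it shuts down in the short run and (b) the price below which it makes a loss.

Shutdown price = $18; break-even price = $328

Shutdown price = min AVC. AVC = 146 - 32Q + 2Q^2, with vertex at Q = 8 and minimum $18.
ATC = 3380/Q + 146 - 32Q + 2Q^2. Setting dATC/dQ = −3380/Q^2 − 32 + 4Q = 0 gives Q = 13 (since 4·13^3 − 32·13^2 = 3380).
min ATC = 3380/13 + 146 − 32·13 + 2·13^2 = $328. That is the break-even price.
For $18 ≤ P < $328 the firm produces at a loss; below $18 it shuts down.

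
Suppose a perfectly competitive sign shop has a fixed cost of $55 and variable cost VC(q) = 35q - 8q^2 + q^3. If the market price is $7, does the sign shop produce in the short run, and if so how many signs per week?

Shut down

From TC, MC = TC'(q) = 35 - 16q + 3q^2 and AVC = VC/q = 35 - 8q + q^2.
AVC hits its minimum where MC = AVC, at q = 4, giving min AVC = 35 - 8·4 + 4^2 = $19.
Since P = $7 < min AVC = $19, price fails to cover variable cost at any output.
Shutting down limits the loss to fixed cost, $55.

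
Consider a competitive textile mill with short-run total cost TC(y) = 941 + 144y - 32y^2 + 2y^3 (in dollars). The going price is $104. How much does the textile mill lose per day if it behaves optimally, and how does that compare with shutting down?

AVC = 144 - 32y + 2y^2; min AVC = $16 at y = 8. Since P = $104 ≥ min AVC, the firm produces.
With MC = 144 - 64y + 6y^2, P = MC on the upward-sloping part at y* = 10.
TR = 104·10 = 1040. TC = 941 + 240 = 1181. Profit = 1040 − 1181 = -$141.
By producing, the firm covers all variable cost plus $800 of fixed cost; shutting down would lose the full $941.

Profit = -$141 at y = 10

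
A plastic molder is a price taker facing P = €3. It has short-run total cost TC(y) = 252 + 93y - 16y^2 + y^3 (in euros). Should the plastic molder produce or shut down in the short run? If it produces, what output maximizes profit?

Shut down

From TC, MC = TC'(y) = 93 - 32y + 3y^2 and AVC = VC/y = 93 - 16y + y^2.
The AVC parabola has its vertex at y = 16/2 = 8, where AVC = 93 - 16·8 + 8^2 = €29.
P = €3 lies below min AVC = €29; no output level covers variable cost.
Best response: produce nothing and absorb the €252 fixed cost.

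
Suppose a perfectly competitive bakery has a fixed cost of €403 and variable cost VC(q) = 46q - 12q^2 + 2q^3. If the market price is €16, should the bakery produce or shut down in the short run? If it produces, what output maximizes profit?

Shut down

From TC, MC = TC'(q) = 46 - 24q + 6q^2 and AVC = VC/q = 46 - 12q + 2q^2.
The AVC parabola has its vertex at q = 12/4 = 3, where AVC = 46 - 12·3 + 2·3^2 = €28.
Since P = €16 < min AVC = €28, price fails to cover variable cost at any output.
Best response: produce nothing and absorb the €403 fixed cost.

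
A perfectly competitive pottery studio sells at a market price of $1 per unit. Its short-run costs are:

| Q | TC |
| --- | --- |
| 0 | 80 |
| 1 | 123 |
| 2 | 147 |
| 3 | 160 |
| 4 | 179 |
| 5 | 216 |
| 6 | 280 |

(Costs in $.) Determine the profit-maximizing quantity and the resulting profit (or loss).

Q = 0 (shut down); profit = -$80

Compute π = P·Q − TC at each output: Q=0: -80; Q=1: -122; Q=2: -145; Q=3: -157; Q=4: -175; Q=5: -211; Q=6: -274.
Profit is highest at Q = 0. Equivalently, the lowest AVC in the table is 99/4 ≈ $24.75 at Q = 4, and P = $1 falls below it — price never covers variable cost, so the firm shuts down and loses only its fixed cost.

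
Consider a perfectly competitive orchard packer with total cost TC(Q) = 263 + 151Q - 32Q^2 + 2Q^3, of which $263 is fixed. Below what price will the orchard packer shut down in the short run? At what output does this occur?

The firm shuts down when price falls below the minimum of average variable cost. AVC = VC/Q = 151 - 32Q + 2Q^2.
At the minimum of AVC, MC = AVC. MC = 151 - 64Q + 6Q^2; setting MC = AVC gives 4Q^2 - 32Q = 0, so Q = 8. min AVC = 23.
The firm shuts down for any P below $23.

$23 per unit, at Q = 8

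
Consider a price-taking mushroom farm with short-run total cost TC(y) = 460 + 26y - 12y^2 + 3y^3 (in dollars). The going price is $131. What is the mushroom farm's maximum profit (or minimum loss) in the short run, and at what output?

AVC = 26 - 12y + 3y^2; min AVC = $14 at y = 2. Since P = $131 ≥ min AVC, the firm produces.
MC = 26 - 24y + 9y^2. Setting P = MC and taking the root on the rising branch gives y* = 5.
TR = 131·5 = 655. TC = 460 + 205 = 665. Profit = 655 − 665 = -$10.
Shutting down would mean losing the fixed cost of $460, so operating at a loss of $10 is better by $450.

Profit = -$10 at y = 5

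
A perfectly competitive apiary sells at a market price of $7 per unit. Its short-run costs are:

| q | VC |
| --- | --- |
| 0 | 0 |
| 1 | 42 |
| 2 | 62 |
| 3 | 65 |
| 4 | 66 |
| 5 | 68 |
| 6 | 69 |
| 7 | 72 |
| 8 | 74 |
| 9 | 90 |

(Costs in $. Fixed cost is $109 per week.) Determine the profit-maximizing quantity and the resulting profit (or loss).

q = 0 (shut down); profit = -$109

Profit at each row (π = 7q − TC): q=0: -109; q=1: -144; q=2: -157; q=3: -153; q=4: -147; q=5: -142; q=6: -136; q=7: -132; q=8: -127; q=9: -136.
Profit is highest at q = 0. Equivalently, the lowest AVC in the table is 74/8 ≈ $9.25 at q = 8, and P = $7 falls below it — price never covers variable cost, so the firm shuts down and loses only its fixed cost.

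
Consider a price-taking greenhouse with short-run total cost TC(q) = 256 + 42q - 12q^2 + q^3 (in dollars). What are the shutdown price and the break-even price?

Shutdown price = min AVC. AVC = 42 - 12q + q^2, with vertex at q = 6 and minimum $6.
ATC = 256/q + 42 - 12q + q^2. Setting dATC/dq = −256/q^2 − 12 + 2q = 0 gives q = 8 (since 2·8^3 − 12·8^2 = 256).
min ATC = 256/8 + 42 − 12·8 + 8^2 = $42. That is the break-even price.
For $6 ≤ P < $42 the firm produces at a loss; below $6 it shuts down.

Shutdown price = $6; break-even price = $42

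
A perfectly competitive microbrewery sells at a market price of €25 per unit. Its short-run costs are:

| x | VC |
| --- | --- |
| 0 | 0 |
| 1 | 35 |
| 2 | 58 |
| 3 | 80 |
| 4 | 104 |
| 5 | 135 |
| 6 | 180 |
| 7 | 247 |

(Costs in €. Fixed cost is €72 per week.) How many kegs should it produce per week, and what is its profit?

x = 0 (shut down); profit = -€72

Tabulate TR − TC: x=0: -72; x=1: -82; x=2: -80; x=3: -77; x=4: -76; x=5: -82; x=6: -102; x=7: -144.
Profit is highest at x = 0. Equivalently, the lowest AVC in the table is 104/4 ≈ €26 at x = 4, and P = €25 falls below it — price never covers variable cost, so the firm shuts down and loses only its fixed cost.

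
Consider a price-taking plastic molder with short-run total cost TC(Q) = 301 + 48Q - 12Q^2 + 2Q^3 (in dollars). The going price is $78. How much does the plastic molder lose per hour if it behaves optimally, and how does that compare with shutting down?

Profit = -$101 at Q = 5

AVC = 48 - 12Q + 2Q^2; min AVC = $30 at Q = 3. Since P = $78 ≥ min AVC, the firm produces.
With MC = 48 - 24Q + 6Q^2, P = MC on the upward-sloping part at Q* = 5.
TR = 78·5 = 390. TC = 301 + 190 = 491. Profit = 390 − 491 = -$101.
Shutting down would mean losing the fixed cost of $301, so operating at a loss of $101 is better by $200.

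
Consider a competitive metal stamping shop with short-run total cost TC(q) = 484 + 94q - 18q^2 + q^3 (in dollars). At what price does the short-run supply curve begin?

The firm shuts down when price falls below the minimum of average variable cost. AVC = VC/q = 94 - 18q + q^2.
dAVC/dq = -18 + 2q = 0 gives q = 9. min AVC = 94 - 18·9 + 9^2 = 13.
So the shutdown price is $13.

$13 per unit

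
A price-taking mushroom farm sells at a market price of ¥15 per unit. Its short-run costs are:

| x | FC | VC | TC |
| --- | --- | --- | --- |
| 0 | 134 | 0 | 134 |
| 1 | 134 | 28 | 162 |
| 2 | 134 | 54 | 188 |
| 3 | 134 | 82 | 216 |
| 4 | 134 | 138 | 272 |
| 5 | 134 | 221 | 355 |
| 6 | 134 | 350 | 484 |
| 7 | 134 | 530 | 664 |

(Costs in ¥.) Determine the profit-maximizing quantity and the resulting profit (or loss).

Profit at each row (π = 15x − TC): x=0: -134; x=1: -147; x=2: -158; x=3: -171; x=4: -212; x=5: -280; x=6: -394; x=7: -559.
Profit is highest at x = 0. Equivalently, the lowest AVC in the table is 54/2 ≈ ¥27 at x = 2, and P = ¥15 falls below it — price never covers variable cost, so the firm shuts down and loses only its fixed cost.

x = 0 (shut down); profit = -¥134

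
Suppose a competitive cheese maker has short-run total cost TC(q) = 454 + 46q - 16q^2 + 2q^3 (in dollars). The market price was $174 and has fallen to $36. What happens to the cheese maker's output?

AVC = 46 - 16q + 2q^2, minimized at q = 4 where min AVC = $14. MC = 46 - 32q + 6q^2.
At P = $174 ≥ min AVC, set P = MC on the rising branch: q = 8.
At P = $36 ≥ min AVC, set P = MC: q = 5. The firm stays open but cuts output.

Output falls from 8 to 5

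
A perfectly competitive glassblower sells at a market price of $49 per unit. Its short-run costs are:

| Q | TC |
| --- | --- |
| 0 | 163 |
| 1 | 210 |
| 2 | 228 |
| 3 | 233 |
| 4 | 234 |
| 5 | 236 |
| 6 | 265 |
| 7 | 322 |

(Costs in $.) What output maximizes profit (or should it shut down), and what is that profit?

Profit at each row (π = 49Q − TC): Q=0: -163; Q=1: -161; Q=2: -130; Q=3: -86; Q=4: -38; Q=5: 9; Q=6: 29; Q=7: 21.
Profit is maximized at Q = 6. AVC there is 102/6 = $17 ≤ P, so producing beats shutting down (which would give -$163).

Q = 6; profit = $29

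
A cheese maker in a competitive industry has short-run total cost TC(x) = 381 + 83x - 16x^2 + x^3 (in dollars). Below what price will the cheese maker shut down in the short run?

The shutdown price is the minimum of AVC. VC = 83x - 16x^2 + x^3, so AVC = 83 - 16x + x^2.
dAVC/dx = -16 + 2x = 0 gives x = 8. min AVC = 83 - 16·8 + 8^2 = 19.
The firm shuts down for any P below $19.

$19 per unit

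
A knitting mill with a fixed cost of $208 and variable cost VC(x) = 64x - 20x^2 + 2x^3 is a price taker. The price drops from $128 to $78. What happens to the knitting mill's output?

AVC = 64 - 20x + 2x^2, minimized at x = 5 where min AVC = $14. MC = 64 - 40x + 6x^2.
At P = $128 ≥ min AVC, set P = MC on the rising branch: x = 8.
At P = $78 ≥ min AVC, set P = MC: x = 7. The firm stays open but cuts output.

Output falls from 8 to 7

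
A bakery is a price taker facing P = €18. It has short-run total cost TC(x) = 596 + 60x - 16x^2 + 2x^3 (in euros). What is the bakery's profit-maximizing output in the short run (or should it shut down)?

Variable cost is VC = 60x - 16x^2 + 2x^3, so AVC = VC/x = 60 - 16x + 2x^2 and MC = dTC/dx = 60 - 32x + 6x^2.
The AVC parabola has its vertex at x = 16/4 = 4, where AVC = 60 - 16·4 + 2·4^2 = €28.
Since P = €18 < min AVC = €28, price fails to cover variable cost at any output.
Best response: produce nothing and absorb the €596 fixed cost.

Shut down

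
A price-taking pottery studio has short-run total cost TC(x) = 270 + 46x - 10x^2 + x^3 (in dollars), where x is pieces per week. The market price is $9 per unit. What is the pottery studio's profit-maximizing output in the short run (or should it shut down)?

Strip out fixed cost: VC = 46x - 10x^2 + x^3. Then AVC = 46 - 10x + x^2 and MC = 46 - 20x + 3x^2.
AVC is minimized where dAVC/dx = -10 + 2x = 0, at x = 5; min AVC = 46 - 10·5 + 5^2 = $21.
Since P = $9 < min AVC = $21, price fails to cover variable cost at any output.
Best response: produce nothing and absorb the $270 fixed cost.

Shut down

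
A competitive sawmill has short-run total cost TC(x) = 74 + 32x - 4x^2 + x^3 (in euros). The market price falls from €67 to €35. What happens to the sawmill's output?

MC = 32 - 8x + 3x^2; the shutdown threshold is min AVC = €28 (at x = 2).
With P = €67 above the shutdown price, P = MC gives x = 5.
At P = €35 ≥ min AVC, set P = MC: x = 3. The firm stays open but cuts output.

Output falls from 5 to 3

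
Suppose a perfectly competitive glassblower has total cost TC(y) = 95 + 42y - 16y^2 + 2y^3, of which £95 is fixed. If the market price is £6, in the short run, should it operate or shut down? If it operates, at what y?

From TC, MC = TC'(y) = 42 - 32y + 6y^2 and AVC = VC/y = 42 - 16y + 2y^2.
AVC hits its minimum where MC = AVC, at y = 4, giving min AVC = 42 - 16·4 + 2·4^2 = £10.
With P < min AVC (£6 < £10), every unit sold adds to the loss.
Best response: produce nothing and absorb the £95 fixed cost.

Shut down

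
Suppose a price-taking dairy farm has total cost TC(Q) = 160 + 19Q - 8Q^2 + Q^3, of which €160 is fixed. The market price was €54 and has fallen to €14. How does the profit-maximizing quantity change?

AVC = 19 - 8Q + Q^2, minimized at Q = 4 where min AVC = €3. MC = 19 - 16Q + 3Q^2.
At P = €54 ≥ min AVC, set P = MC on the rising branch: Q = 7.
At P = €14 ≥ min AVC, set P = MC: Q = 5. The firm stays open but cuts output.

Output falls from 7 to 5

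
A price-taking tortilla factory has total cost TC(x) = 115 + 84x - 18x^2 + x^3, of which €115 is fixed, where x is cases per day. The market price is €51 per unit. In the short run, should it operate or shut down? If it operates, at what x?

Produce at x = 11

Strip out fixed cost: VC = 84x - 18x^2 + x^3. Then AVC = 84 - 18x + x^2 and MC = 84 - 36x + 3x^2.
AVC is minimized where dAVC/dx = -18 + 2x = 0, at x = 9; min AVC = 84 - 18·9 + 9^2 = €3.
Because €51 ≥ €3, revenue can cover variable cost; the firm operates.
Solving P = MC: 33 - 36x + 3x^2 = 0 ⇒ x = 1 or 11. On the upward-sloping branch, x* = 11.
Check: AVC at x = 11 is €7 ≤ P, so revenue covers variable cost.
Profit = P·x − TC = 51·11 − 192 = €369.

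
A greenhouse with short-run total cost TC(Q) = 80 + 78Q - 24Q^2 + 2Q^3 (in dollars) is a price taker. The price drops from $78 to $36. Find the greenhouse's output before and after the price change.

MC = 78 - 48Q + 6Q^2; the shutdown threshold is min AVC = $6 (at Q = 6).
With P = $78 above the shutdown price, P = MC gives Q = 8.
At P = $36 ≥ min AVC, set P = MC: Q = 7. The firm stays open but cuts output.

Output falls from 8 to 7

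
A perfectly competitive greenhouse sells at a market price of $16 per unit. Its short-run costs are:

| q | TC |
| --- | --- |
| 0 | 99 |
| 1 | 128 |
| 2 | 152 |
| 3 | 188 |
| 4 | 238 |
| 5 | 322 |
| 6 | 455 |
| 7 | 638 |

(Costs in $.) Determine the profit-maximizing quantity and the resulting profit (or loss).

Profit at each row (π = 16q − TC): q=0: -99; q=1: -112; q=2: -120; q=3: -140; q=4: -174; q=5: -242; q=6: -359; q=7: -526.
Profit is highest at q = 0. Equivalently, the lowest AVC in the table is 53/2 ≈ $26.50 at q = 2, and P = $16 falls below it — price never covers variable cost, so the firm shuts down and loses only its fixed cost.

q = 0 (shut down); profit = -$99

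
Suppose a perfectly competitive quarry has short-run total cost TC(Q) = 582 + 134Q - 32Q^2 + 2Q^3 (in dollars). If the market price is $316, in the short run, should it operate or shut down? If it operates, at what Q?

Produce at Q = 13

Variable cost is VC = 134Q - 32Q^2 + 2Q^3, so AVC = VC/Q = 134 - 32Q + 2Q^2 and MC = dTC/dQ = 134 - 64Q + 6Q^2.
The AVC parabola has its vertex at Q = 32/4 = 8, where AVC = 134 - 32·8 + 2·8^2 = $6.
Since P = $316 ≥ min AVC = $6, price covers variable cost and the firm should produce.
P = MC gives -182 - 64Q + 6Q^2 = 0, with roots -7/3 and 13. Take the larger (rising MC): Q* = 13.
Check: AVC at Q = 13 is $56 ≤ P, so revenue covers variable cost.
Profit = P·Q − TC = 316·13 − 1310 = $2798.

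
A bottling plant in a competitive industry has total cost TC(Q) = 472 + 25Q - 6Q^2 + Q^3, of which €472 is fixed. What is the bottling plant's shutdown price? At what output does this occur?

The shutdown price is the minimum of AVC. VC = 25Q - 6Q^2 + Q^3, so AVC = 25 - 6Q + Q^2.
dAVC/dQ = -6 + 2Q = 0 gives Q = 3. min AVC = 25 - 6·3 + 3^2 = 16.
The firm shuts down for any P below €16.

€16 per unit, at Q = 3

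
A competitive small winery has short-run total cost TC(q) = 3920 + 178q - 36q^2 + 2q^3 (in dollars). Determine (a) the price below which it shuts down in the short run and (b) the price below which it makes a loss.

Shutdown price = $16; break-even price = $346

AVC = 178 - 36q + 2q^2; minimized at q = 9, giving min AVC = $16. That is the shutdown price.
ATC = 3920/q + 178 - 36q + 2q^2. Setting dATC/dq = −3920/q^2 − 36 + 4q = 0 gives q = 14 (since 4·14^3 − 36·14^2 = 3920).
min ATC = 3920/14 + 178 − 36·14 + 2·14^2 = $346. That is the break-even price.
For $16 ≤ P < $346 the firm produces at a loss; below $16 it shuts down.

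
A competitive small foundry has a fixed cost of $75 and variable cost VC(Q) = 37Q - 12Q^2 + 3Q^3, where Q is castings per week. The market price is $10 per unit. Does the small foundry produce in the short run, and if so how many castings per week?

Shut down

Strip out fixed cost: VC = 37Q - 12Q^2 + 3Q^3. Then AVC = 37 - 12Q + 3Q^2 and MC = 37 - 24Q + 9Q^2.
AVC is minimized where dAVC/dQ = -12 + 6Q = 0, at Q = 2; min AVC = 37 - 12·2 + 3·2^2 = $25.
With P < min AVC ($10 < $25), every unit sold adds to the loss.
Shutting down limits the loss to fixed cost, $75.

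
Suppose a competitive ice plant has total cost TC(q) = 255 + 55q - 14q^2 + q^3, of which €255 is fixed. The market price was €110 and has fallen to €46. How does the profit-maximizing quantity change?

AVC = 55 - 14q + q^2, minimized at q = 7 where min AVC = €6. MC = 55 - 28q + 3q^2.
With P = €110 above the shutdown price, P = MC gives q = 11.
At P = €46 ≥ min AVC, set P = MC: q = 9. The firm stays open but cuts output.

Output falls from 11 to 9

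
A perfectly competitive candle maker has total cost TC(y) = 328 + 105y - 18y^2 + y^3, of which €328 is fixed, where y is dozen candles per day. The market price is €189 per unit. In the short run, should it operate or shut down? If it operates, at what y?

Produce at y = 14

Variable cost is VC = 105y - 18y^2 + y^3, so AVC = VC/y = 105 - 18y + y^2 and MC = dTC/dy = 105 - 36y + 3y^2.
AVC is minimized where dAVC/dy = -18 + 2y = 0, at y = 9; min AVC = 105 - 18·9 + 9^2 = €24.
P = €189 exceeds min AVC = €24, so the firm stays open.
Solving P = MC: -84 - 36y + 3y^2 = 0 ⇒ y = -2 or 14. On the upward-sloping branch, y* = 14.
Check: AVC at y = 14 is €49 ≤ P, so revenue covers variable cost.
Profit = P·y − TC = 189·14 − 1014 = €1632.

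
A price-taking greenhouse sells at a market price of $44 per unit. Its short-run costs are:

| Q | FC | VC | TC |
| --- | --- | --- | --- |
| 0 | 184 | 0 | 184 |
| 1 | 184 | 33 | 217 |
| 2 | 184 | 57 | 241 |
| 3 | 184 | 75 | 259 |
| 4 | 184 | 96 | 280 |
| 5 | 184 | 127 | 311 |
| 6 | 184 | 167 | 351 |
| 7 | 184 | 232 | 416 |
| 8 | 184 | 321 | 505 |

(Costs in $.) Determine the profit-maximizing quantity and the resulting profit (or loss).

Q = 6; profit = -$87

Compute π = P·Q − TC at each output: Q=0: -184; Q=1: -173; Q=2: -153; Q=3: -127; Q=4: -104; Q=5: -91; Q=6: -87; Q=7: -108; Q=8: -153.
Profit is maximized at Q = 6. AVC there is 167/6 = $27.83 ≤ P, so producing beats shutting down (which would give -$184).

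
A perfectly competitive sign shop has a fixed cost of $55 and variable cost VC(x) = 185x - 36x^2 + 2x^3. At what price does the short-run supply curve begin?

$23 per unit

Short-run supply begins at min AVC. From VC = 185x - 36x^2 + 2x^3, AVC = 185 - 36x + 2x^2.
dAVC/dx = -36 + 4x = 0 gives x = 9. min AVC = 185 - 36·9 + 2·9^2 = 23.
The firm shuts down for any P below $23.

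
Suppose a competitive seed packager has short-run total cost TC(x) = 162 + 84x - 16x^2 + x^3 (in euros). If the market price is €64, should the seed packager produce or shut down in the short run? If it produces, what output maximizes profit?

Produce at x = 10

Variable cost is VC = 84x - 16x^2 + x^3, so AVC = VC/x = 84 - 16x + x^2 and MC = dTC/dx = 84 - 32x + 3x^2.
The AVC parabola has its vertex at x = 16/2 = 8, where AVC = 84 - 16·8 + 8^2 = €20.
P = €64 exceeds min AVC = €20, so the firm stays open.
Solving P = MC: 20 - 32x + 3x^2 = 0 ⇒ x = 2/3 or 10. On the upward-sloping branch, x* = 10.
Check: AVC at x = 10 is €24 ≤ P, so revenue covers variable cost.
Profit = P·x − TC = 64·10 − 402 = €238.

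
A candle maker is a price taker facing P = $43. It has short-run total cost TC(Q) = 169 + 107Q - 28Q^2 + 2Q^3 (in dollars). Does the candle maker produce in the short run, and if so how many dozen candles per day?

From TC, MC = TC'(Q) = 107 - 56Q + 6Q^2 and AVC = VC/Q = 107 - 28Q + 2Q^2.
AVC hits its minimum where MC = AVC, at Q = 7, giving min AVC = 107 - 28·7 + 2·7^2 = $9.
Because $43 ≥ $9, revenue can cover variable cost; the firm operates.
P = MC gives 64 - 56Q + 6Q^2 = 0, with roots 4/3 and 8. Take the larger (rising MC): Q* = 8.
Check: AVC at Q = 8 is $11 ≤ P, so revenue covers variable cost.
Profit = P·Q − TC = 43·8 − 257 = $87.

Produce at Q = 8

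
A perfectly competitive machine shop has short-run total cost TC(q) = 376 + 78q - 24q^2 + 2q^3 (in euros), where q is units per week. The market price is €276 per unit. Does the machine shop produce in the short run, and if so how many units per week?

Produce at q = 11

Variable cost is VC = 78q - 24q^2 + 2q^3, so AVC = VC/q = 78 - 24q + 2q^2 and MC = dTC/dq = 78 - 48q + 6q^2.
The AVC parabola has its vertex at q = 24/4 = 6, where AVC = 78 - 24·6 + 2·6^2 = €6.
P = €276 exceeds min AVC = €6, so the firm stays open.
Solving P = MC: -198 - 48q + 6q^2 = 0 ⇒ q = -3 or 11. On the upward-sloping branch, q* = 11.
Check: AVC at q = 11 is €56 ≤ P, so revenue covers variable cost.
Profit = P·q − TC = 276·11 − 992 = €2044.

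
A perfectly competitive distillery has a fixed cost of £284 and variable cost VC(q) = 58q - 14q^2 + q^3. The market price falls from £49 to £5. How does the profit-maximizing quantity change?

Output falls from 9 to 0 (the firm shuts down)

AVC = 58 - 14q + q^2, minimized at q = 7 where min AVC = £9. MC = 58 - 28q + 3q^2.
With P = £49 above the shutdown price, P = MC gives q = 9.
At P = £5 < min AVC = £9, price no longer covers variable cost at any output, so the firm shuts down: q = 0.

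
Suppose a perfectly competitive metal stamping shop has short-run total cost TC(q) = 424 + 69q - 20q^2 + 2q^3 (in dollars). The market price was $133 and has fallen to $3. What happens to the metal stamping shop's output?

AVC = 69 - 20q + 2q^2, minimized at q = 5 where min AVC = $19. MC = 69 - 40q + 6q^2.
At P = $133 ≥ min AVC, set P = MC on the rising branch: q = 8.
At P = $3 < min AVC = $19, price no longer covers variable cost at any output, so the firm shuts down: q = 0.

Output falls from 8 to 0 (the firm shuts down)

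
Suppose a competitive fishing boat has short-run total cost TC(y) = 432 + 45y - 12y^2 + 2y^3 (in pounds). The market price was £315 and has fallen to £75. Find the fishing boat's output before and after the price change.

AVC = 45 - 12y + 2y^2, minimized at y = 3 where min AVC = £27. MC = 45 - 24y + 6y^2.
At P = £315 ≥ min AVC, set P = MC on the rising branch: y = 9.
At P = £75 ≥ min AVC, set P = MC: y = 5. The firm stays open but cuts output.

Output falls from 9 to 5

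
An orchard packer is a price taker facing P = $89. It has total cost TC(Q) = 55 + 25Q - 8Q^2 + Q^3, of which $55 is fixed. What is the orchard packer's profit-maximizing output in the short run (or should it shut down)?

Produce at Q = 8

From TC, MC = TC'(Q) = 25 - 16Q + 3Q^2 and AVC = VC/Q = 25 - 8Q + Q^2.
AVC is minimized where dAVC/dQ = -8 + 2Q = 0, at Q = 4; min AVC = 25 - 8·4 + 4^2 = $9.
Since P = $89 ≥ min AVC = $9, price covers variable cost and the firm should produce.
P = MC gives -64 - 16Q + 3Q^2 = 0, with roots -8/3 and 8. Take the larger (rising MC): Q* = 8.
Check: AVC at Q = 8 is $25 ≤ P, so revenue covers variable cost.
Profit = P·Q − TC = 89·8 − 255 = $457.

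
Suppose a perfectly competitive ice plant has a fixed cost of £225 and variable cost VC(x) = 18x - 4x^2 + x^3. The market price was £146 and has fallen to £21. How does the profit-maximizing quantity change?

Output falls from 8 to 3

AVC = 18 - 4x + x^2, minimized at x = 2 where min AVC = £14. MC = 18 - 8x + 3x^2.
With P = £146 above the shutdown price, P = MC gives x = 8.
At P = £21 ≥ min AVC, set P = MC: x = 3. The firm stays open but cuts output.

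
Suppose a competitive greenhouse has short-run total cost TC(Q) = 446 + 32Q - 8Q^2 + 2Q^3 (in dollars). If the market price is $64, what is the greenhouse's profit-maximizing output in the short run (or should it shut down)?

Strip out fixed cost: VC = 32Q - 8Q^2 + 2Q^3. Then AVC = 32 - 8Q + 2Q^2 and MC = 32 - 16Q + 6Q^2.
AVC hits its minimum where MC = AVC, at Q = 2, giving min AVC = 32 - 8·2 + 2·2^2 = $24.
Because $64 ≥ $24, revenue can cover variable cost; the firm operates.
Set P = MC: 64 = 32 - 16Q + 6Q^2 → -32 - 16Q + 6Q^2 = 0. The roots are Q = -4/3 and Q = 4; the profit-maximizing output is on the rising part of MC, so Q* = 4.
Check: AVC at Q = 4 is $32 ≤ P, so revenue covers variable cost.
Profit = P·Q − TC = 64·4 − 574 = -$318, a loss, but smaller than the $446 fixed cost the firm would lose by shutting down.

Produce at Q = 4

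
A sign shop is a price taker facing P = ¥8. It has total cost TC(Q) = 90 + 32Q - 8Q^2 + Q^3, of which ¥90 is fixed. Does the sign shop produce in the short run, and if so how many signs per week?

Shut down

Strip out fixed cost: VC = 32Q - 8Q^2 + Q^3. Then AVC = 32 - 8Q + Q^2 and MC = 32 - 16Q + 3Q^2.
AVC is minimized where dAVC/dQ = -8 + 2Q = 0, at Q = 4; min AVC = 32 - 8·4 + 4^2 = ¥16.
With P < min AVC (¥8 < ¥16), every unit sold adds to the loss.
Shutting down limits the loss to fixed cost, ¥90.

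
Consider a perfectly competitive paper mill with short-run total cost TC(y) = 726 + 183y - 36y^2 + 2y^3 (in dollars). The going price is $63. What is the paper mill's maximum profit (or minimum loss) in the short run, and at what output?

AVC = 183 - 36y + 2y^2; min AVC = $21 at y = 9. Since P = $63 ≥ min AVC, the firm produces.
With MC = 183 - 72y + 6y^2, P = MC on the upward-sloping part at y* = 10.
TR = 63·10 = 630. TC = 726 + 230 = 956. Profit = 630 − 956 = -$326.
That loss of $326 beats the $726 the firm would lose by shutting down; producing recovers $400 of fixed cost.

Profit = -$326 at y = 10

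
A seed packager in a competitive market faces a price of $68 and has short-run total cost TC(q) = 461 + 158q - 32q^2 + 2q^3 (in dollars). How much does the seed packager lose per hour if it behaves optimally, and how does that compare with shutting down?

AVC = 158 - 32q + 2q^2 has its minimum $30 at q = 8; price $68 clears that bar, so the firm operates.
MC = 158 - 64q + 6q^2. Setting P = MC and taking the root on the rising branch gives q* = 9.
TR = 68·9 = 612. TC = 461 + 288 = 749. Profit = 612 − 749 = -$137.
By producing, the firm covers all variable cost plus $324 of fixed cost; shutting down would lose the full $461.

Profit = -$137 at q = 9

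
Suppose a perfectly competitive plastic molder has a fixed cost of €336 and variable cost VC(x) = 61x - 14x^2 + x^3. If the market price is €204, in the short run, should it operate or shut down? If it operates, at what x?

Produce at x = 13

Variable cost is VC = 61x - 14x^2 + x^3, so AVC = VC/x = 61 - 14x + x^2 and MC = dTC/dx = 61 - 28x + 3x^2.
The AVC parabola has its vertex at x = 14/2 = 7, where AVC = 61 - 14·7 + 7^2 = €12.
Since P = €204 ≥ min AVC = €12, price covers variable cost and the firm should produce.
Set P = MC: 204 = 61 - 28x + 3x^2 → -143 - 28x + 3x^2 = 0. The roots are x = -11/3 and x = 13; the profit-maximizing output is on the rising part of MC, so x* = 13.
Check: AVC at x = 13 is €48 ≤ P, so revenue covers variable cost.
Profit = P·x − TC = 204·13 − 960 = €1692.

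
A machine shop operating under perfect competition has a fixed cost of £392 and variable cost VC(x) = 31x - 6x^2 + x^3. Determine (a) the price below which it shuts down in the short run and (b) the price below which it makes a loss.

Shutdown price = min AVC. AVC = 31 - 6x + x^2, with vertex at x = 3 and minimum £22.
ATC = 392/x + 31 - 6x + x^2. Setting dATC/dx = −392/x^2 − 6 + 2x = 0 gives x = 7 (since 2·7^3 − 6·7^2 = 392).
min ATC = 392/7 + 31 − 6·7 + 7^2 = £94. That is the break-even price.
Between these two prices the firm operates at a loss; above £94 it earns a profit.

Shutdown price = £22; break-even price = £94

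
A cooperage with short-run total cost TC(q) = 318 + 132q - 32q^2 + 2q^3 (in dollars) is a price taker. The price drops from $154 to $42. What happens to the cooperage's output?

AVC = 132 - 32q + 2q^2, minimized at q = 8 where min AVC = $4. MC = 132 - 64q + 6q^2.
At P = $154 ≥ min AVC, set P = MC on the rising branch: q = 11.
At P = $42 ≥ min AVC, set P = MC: q = 9. The firm stays open but cuts output.

Output falls from 11 to 9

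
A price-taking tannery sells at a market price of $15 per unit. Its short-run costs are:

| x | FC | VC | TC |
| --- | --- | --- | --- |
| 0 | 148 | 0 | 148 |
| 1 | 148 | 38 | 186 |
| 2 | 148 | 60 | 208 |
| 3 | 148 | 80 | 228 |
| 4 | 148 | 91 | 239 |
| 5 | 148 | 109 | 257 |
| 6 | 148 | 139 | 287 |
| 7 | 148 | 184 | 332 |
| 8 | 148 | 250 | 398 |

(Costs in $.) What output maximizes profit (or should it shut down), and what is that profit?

x = 0 (shut down); profit = -$148

Compute π = P·x − TC at each output: x=0: -148; x=1: -171; x=2: -178; x=3: -183; x=4: -179; x=5: -182; x=6: -197; x=7: -227; x=8: -278.
Profit is highest at x = 0. Equivalently, the lowest AVC in the table is 109/5 ≈ $21.80 at x = 5, and P = $15 falls below it — price never covers variable cost, so the firm shuts down and loses only its fixed cost.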